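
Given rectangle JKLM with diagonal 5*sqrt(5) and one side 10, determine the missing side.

Using the Pythagorean theorem: d^2 = a^2 + b^2
b^2 = d^2 - a^2
b^2 = 125 - 100
b^2 = 25
b = sqrt(25) = 5

5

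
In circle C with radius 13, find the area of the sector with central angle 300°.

Sector area = π(13²)(5/6) = 845*pi/6

845*pi/6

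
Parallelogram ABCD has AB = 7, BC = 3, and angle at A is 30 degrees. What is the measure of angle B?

Opposite sides of a parallelogram are parallel, so consecutive angles form co-interior angles on a transversal.
Co-interior angles sum to 180°, giving angle B = 180 - 30 = 150 degrees.

150 degrees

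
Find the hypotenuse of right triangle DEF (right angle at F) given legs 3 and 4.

By the Pythagorean theorem: DE^2 = DF^2 + EF^2
DE^2 = 3^2 + 4^2 = 9 + 16 = 25
DE = sqrt(25) = 5

5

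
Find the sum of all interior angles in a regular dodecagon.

The sum of interior angles of an n-sided polygon is (n - 2) * 180.
For n = 12: (12 - 2) * 180 = 10 * 180 = 1800 degrees.

1800 degrees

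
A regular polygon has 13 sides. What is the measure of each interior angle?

Each interior angle of a regular n-gon is (n - 2) * 180 / n.
For n = 13: (13 - 2) * 180 / 13 = 1980/13 = 1980/13 degrees.

1980/13 degrees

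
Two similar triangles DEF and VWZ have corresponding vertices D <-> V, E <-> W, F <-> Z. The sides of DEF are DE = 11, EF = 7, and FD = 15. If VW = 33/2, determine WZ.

k = 33/2/11 = 3/2. WZ = 3/2 * 7 = 21/2.

21/2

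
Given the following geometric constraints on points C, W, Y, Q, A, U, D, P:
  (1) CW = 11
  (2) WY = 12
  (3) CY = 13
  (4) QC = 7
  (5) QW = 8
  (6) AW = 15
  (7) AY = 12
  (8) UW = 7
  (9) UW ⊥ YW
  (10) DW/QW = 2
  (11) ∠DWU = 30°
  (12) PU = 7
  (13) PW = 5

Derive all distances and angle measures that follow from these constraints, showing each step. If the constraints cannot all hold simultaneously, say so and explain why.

The constraints are consistent.

From the given relations:
  DW = 2·QW = 2·8 = 16

Step 1: From YW = 12, WU = 7, and ∠YWU = 90°, by the law of cosines:
  YU² = YW² + WU² - 2·YW·WU·cos(90°) = 144 + 49 - 0 = 193
  YU = √193

Step 2: From UW = 7, WD = 16, and ∠UWD = 30°, by the law of cosines:
  UD² = UW² + WD² - 2·UW·WD·cos(30°) = 49 + 256 - 194 = 111
  UD ≈ 10.54

Step 3: From CQ = 7, CW = 11, QW = 8, by the inverse law of cosines:
  cos(∠QCW) = (CQ² + CW² - QW²) / (2·CQ·CW)
  ∠QCW = 46.5°

Step 4: From CW = 11, CY = 13, WY = 12, by the inverse law of cosines:
  cos(∠WCY) = (CW² + CY² - WY²) / (2·CW·CY)
  ∠WCY = 59.3°

Step 5: From WA = 15, WY = 12, AY = 12, by the inverse law of cosines:
  cos(∠AWY) = (WA² + WY² - AY²) / (2·WA·WY)
  ∠AWY = 51.32°

Step 6: From WC = 11, WQ = 8, CQ = 7, by the inverse law of cosines:
  cos(∠CWQ) = (WC² + WQ² - CQ²) / (2·WC·WQ)
  ∠CWQ = 39.4°

Step 7: From WC = 11, WY = 12, CY = 13, by the inverse law of cosines:
  cos(∠CWY) = (WC² + WY² - CY²) / (2·WC·WY)
  ∠CWY = 68.68°

Step 8: From WP = 5, WU = 7, PU = 7, by the inverse law of cosines:
  cos(∠PWU) = (WP² + WU² - PU²) / (2·WP·WU)
  ∠PWU = 69.08°

Step 9: From YA = 12, YW = 12, AW = 15, by the inverse law of cosines:
  cos(∠AYW) = (YA² + YW² - AW²) / (2·YA·YW)
  ∠AYW = 77.36°

Step 10: From YC = 13, YW = 12, CW = 11, by the inverse law of cosines:
  cos(∠CYW) = (YC² + YW² - CW²) / (2·YC·YW)
  ∠CYW = 52.02°

Step 11: From QC = 7, QW = 8, CW = 11, by the inverse law of cosines:
  cos(∠CQW) = (QC² + QW² - CW²) / (2·QC·QW)
  ∠CQW = 94.1°

Step 12: From AW = 15, AY = 12, WY = 12, by the inverse law of cosines:
  cos(∠WAY) = (AW² + AY² - WY²) / (2·AW·AY)
  ∠WAY = 51.32°

Step 13: From UP = 7, UW = 7, PW = 5, by the inverse law of cosines:
  cos(∠PUW) = (UP² + UW² - PW²) / (2·UP·UW)
  ∠PUW = 41.85°

Step 14: From PU = 7, PW = 5, UW = 7, by the inverse law of cosines:
  cos(∠UPW) = (PU² + PW² - UW²) / (2·PU·PW)
  ∠UPW = 69.08°

Step 15: From YU = √193, YW = 12, UW = 7, by the inverse law of cosines:
  cos(∠UYW) = (YU² + YW² - UW²) / (2·YU·YW)
  ∠UYW = 30.26°

Step 16: From UD = 10.54, UW = 7, DW = 16, by the inverse law of cosines:
  cos(∠DUW) = (UD² + UW² - DW²) / (2·UD·UW)
  ∠DUW = 130.6°

Step 17: From UW = 7, UY = √193, WY = 12, by the inverse law of cosines:
  cos(∠WUY) = (UW² + UY² - WY²) / (2·UW·UY)
  ∠WUY = 59.74°

Step 18: From DU = 10.54, DW = 16, UW = 7, by the inverse law of cosines:
  cos(∠UDW) = (DU² + DW² - UW²) / (2·DU·DW)
  ∠UDW = 19.4°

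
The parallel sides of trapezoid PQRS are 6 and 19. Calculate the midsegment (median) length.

The midsegment (median) of a trapezoid connects the midpoints of the non-parallel sides.
Its length is the average of the two bases: (6 + 19) / 2 = 25/2.

25/2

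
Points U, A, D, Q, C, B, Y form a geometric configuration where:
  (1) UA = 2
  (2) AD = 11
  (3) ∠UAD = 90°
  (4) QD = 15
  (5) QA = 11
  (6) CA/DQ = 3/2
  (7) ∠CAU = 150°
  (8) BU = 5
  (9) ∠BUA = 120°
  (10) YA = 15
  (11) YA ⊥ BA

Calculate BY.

Step 1: By the law of cosines on triangle BUA: BA² = 5² + 2² − 2·5·2·cos(120°) = 39, so BA = √39.
Step 2: By the law of cosines on triangle BAY: BY² = √39² + 15² − 2·√39·15·cos(90°) = 264, so BY = 2·√66.

Therefore, the length of BY = 2·√66.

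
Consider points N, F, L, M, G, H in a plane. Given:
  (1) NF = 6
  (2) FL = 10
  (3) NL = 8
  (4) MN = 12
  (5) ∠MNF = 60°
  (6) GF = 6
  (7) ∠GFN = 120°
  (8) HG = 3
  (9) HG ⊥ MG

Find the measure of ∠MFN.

Step 1: By the law of cosines on triangle FNM: FM² = 6² + 12² − 2·6·12·cos(60°) = 108, so FM = 6·√3.
Step 2: By the inverse law of cosines on triangle MFN: cos(∠MFN) = ((6·√3)² + 6² − 12²) / (2·6·√3·6) = 0/124.71 = 0, so ∠MFN = 90°.

Therefore, the measure of angle ∠MFN = 90°.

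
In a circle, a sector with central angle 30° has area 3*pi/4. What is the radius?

r² = 360 × 3*pi/4 / (π × 30) = 9, so r = 3.

3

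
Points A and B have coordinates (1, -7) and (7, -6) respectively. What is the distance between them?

d = sqrt((7 - 1)^2 + (-6 - -7)^2)
d = sqrt(6^2 + 1^2)
d = sqrt(36 + 1)
d = sqrt(37)

sqrt(37)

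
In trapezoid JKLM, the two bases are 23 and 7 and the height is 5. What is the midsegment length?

The midsegment of a trapezoid = (base1 + base2) / 2
midsegment = (23 + 7) / 2
midsegment = 30 / 2
midsegment = 15

15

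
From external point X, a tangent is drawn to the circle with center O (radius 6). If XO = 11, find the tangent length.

The tangent, radius, and line from the external point to the center form a right triangle.
The right angle is where the tangent meets the radius.
By the Pythagorean theorem: tangent² + 6² = 11²
tangent² = 121 - 36 = 85
tangent = sqrt(85)

sqrt(85)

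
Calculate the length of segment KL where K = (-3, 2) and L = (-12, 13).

The horizontal distance is |-12 - -3| = 9 and the vertical distance is |13 - 2| = 11.
By the Pythagorean theorem, d = sqrt(9^2 + 11^2) = sqrt(202).

sqrt(202)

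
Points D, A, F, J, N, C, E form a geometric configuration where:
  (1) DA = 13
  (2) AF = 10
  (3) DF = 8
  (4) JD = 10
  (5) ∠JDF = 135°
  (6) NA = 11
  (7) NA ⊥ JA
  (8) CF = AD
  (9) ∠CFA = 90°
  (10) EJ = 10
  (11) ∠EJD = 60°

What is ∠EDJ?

Step 1: By the law of cosines on triangle DJE: DE² = 10² + 10² − 2·10·10·cos(60°) = 100, so DE = 10.
Step 2: By the inverse law of cosines on triangle EDJ: cos(∠EDJ) = (10² + 10² − 10²) / (2·10·10) = 100/200 = 0.5, so ∠EDJ = 60°.

Therefore, the measure of angle ∠EDJ = 60°.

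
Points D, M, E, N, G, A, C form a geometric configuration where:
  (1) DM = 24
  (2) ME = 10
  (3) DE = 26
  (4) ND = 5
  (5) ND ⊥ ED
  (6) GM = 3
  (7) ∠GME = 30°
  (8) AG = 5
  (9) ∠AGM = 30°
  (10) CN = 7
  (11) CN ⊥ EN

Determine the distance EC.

Step 1: By the law of cosines on triangle EDN: EN² = 26² + 5² − 2·26·5·cos(90°) = 701, so EN ≈ 26.48.
Step 2: By the law of cosines on triangle ENC: EC² = 26.48² + 7² − 2·26.48·7·cos(90°) = 750, so EC = 5·√30.

Therefore, the length of EC = 5·√30.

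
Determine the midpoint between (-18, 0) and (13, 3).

The midpoint is the point halfway along the segment.
Move half the horizontal distance: -18 + (13 - -18)/2 = -18 + 31/2 = -5/2
Move half the vertical distance: 0 + (3 - 0)/2 = 0 + 3/2 = 3/2
Midpoint = (-5/2, 3/2)

(-5/2, 3/2)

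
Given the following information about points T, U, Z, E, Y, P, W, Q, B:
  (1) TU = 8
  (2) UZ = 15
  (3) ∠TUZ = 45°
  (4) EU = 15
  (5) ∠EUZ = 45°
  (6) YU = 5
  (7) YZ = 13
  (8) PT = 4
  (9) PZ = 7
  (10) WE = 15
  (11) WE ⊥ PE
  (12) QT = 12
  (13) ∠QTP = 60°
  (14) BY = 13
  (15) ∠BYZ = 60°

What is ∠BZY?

Step 1: By the law of cosines on triangle ZYB: ZB² = 13² + 13² − 2·13·13·cos(60°) = 169, so ZB = 13.
Step 2: By the inverse law of cosines on triangle BZY: cos(∠BZY) = (13² + 13² − 13²) / (2·13·13) = 169/338 = 0.5, so ∠BZY = 60°.

Therefore, the measure of angle ∠BZY = 60°.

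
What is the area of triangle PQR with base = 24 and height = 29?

Area = (1/2) * base * height
Area = (1/2) * 24 * 29
Area = 348

348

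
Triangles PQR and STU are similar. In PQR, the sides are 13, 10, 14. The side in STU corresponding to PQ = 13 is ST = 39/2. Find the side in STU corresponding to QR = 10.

Since the triangles are similar, the ratio of corresponding sides is constant.
Scale factor k = ST / PQ = 39/2 / 13 = 3/2
TU = k * QR = 3/2 * 10 = 15

15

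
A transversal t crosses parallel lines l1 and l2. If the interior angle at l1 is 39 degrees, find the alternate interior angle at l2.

Alternate interior angles formed by parallel lines and a transversal are equal.
The given angle is 39 degrees.
The alternate interior angle = 39 degrees.

39 degrees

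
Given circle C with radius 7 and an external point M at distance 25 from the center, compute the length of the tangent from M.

The tangent, radius, and line from the external point to the center form a right triangle.
The right angle is where the tangent meets the radius.
By the Pythagorean theorem: tangent² + 7² = 25²
tangent² = 625 - 49 = 576
tangent = 24

24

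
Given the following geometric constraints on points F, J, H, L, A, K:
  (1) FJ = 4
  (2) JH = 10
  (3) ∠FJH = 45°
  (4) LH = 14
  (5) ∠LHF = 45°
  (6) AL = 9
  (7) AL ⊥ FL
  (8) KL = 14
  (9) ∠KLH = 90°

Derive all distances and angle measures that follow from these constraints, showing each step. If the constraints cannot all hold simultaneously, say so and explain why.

The constraints are consistent.

Step 1: From FJ = 4, JH = 10, and ∠FJH = 45°, by the law of cosines:
  FH² = FJ² + JH² - 2·FJ·JH·cos(45°) = 16 + 100 - 56.57 = 59.43
  FH ≈ 7.71

Step 2: From HL = 14, LK = 14, and ∠HLK = 90°, by the law of cosines:
  HK² = HL² + LK² - 2·HL·LK·cos(90°) = 196 + 196 - 0 = 392
  HK = 14·√2

Step 3: From FH = 7.71, HL = 14, and ∠FHL = 45°, by the law of cosines:
  FL² = FH² + HL² - 2·FH·HL·cos(45°) = 59.43 + 196 - 152.6 = 102.8
  FL ≈ 10.14

Step 4: From FH = 7.71, FJ = 4, HJ = 10, by the inverse law of cosines:
  cos(∠HFJ) = (FH² + FJ² - HJ²) / (2·FH·FJ)
  ∠HFJ = 113.48°

Step 5: From HF = 7.71, HJ = 10, FJ = 4, by the inverse law of cosines:
  cos(∠FHJ) = (HF² + HJ² - FJ²) / (2·HF·HJ)
  ∠FHJ = 21.52°

Step 6: From HK = 14·√2, HL = 14, KL = 14, by the inverse law of cosines:
  cos(∠KHL) = (HK² + HL² - KL²) / (2·HK·HL)
  ∠KHL = 45°

Step 7: From KH = 14·√2, KL = 14, HL = 14, by the inverse law of cosines:
  cos(∠HKL) = (KH² + KL² - HL²) / (2·KH·KL)
  ∠HKL = 45°

Step 8: From FL = 10.14, LA = 9, and ∠FLA = 90°, by the law of cosines:
  FA² = FL² + LA² - 2·FL·LA·cos(90°) = 102.8 + 81 - 0 = 183.8
  FA ≈ 13.56

Step 9: From FH = 7.71, FL = 10.14, HL = 14, by the inverse law of cosines:
  cos(∠HFL) = (FH² + FL² - HL²) / (2·FH·FL)
  ∠HFL = 102.48°

Step 10: From LF = 10.14, LH = 14, FH = 7.71, by the inverse law of cosines:
  cos(∠FLH) = (LF² + LH² - FH²) / (2·LF·LH)
  ∠FLH = 32.52°

Step 11: From FA = 13.56, FL = 10.14, AL = 9, by the inverse law of cosines:
  cos(∠AFL) = (FA² + FL² - AL²) / (2·FA·FL)
  ∠AFL = 41.59°

Step 12: From AF = 13.56, AL = 9, FL = 10.14, by the inverse law of cosines:
  cos(∠FAL) = (AF² + AL² - FL²) / (2·AF·AL)
  ∠FAL = 48.41°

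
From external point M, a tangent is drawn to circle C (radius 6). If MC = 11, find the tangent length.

Let T be the point of tangency. Then CT ⊥ MT (radius ⊥ tangent).
In right triangle CTM: CM² = CT² + MT²
11² = 6² + MT²
MT² = 85, MT = sqrt(85)

sqrt(85)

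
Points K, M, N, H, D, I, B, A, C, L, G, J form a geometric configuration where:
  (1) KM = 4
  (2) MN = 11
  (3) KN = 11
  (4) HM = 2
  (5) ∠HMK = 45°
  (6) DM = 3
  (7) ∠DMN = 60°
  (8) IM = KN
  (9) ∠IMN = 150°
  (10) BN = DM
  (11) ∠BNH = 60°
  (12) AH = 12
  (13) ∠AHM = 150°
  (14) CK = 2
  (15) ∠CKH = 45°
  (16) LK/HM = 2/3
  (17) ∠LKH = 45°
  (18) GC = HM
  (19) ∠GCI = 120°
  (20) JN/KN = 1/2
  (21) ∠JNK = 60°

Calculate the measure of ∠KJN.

From the given relations: JN = 1/2·KN = 1/2·11 ≈ 5.5.
Step 1: By the law of cosines on triangle JNK: JK² = 5.5² + 11² − 2·5.5·11·cos(60°) = 90.75, so JK ≈ 9.53.
Step 2: By the inverse law of cosines on triangle KJN: cos(∠KJN) = (9.53² + 5.5² − 11²) / (2·9.53·5.5) = 0/104.79 = 0, so ∠KJN = 90°.

Therefore, the measure of angle ∠KJN = 90°.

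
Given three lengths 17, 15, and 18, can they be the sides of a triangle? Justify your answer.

For three segments to close into a triangle, no single side can be as long as the other two combined.
The longest side is 18, and 15 + 17 = 32 > 18.
A triangle can be formed.

Yes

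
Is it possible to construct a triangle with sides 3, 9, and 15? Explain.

Check the triangle inequality: 3 + 9 = 12 ≤ 15.
Since the sum of two sides does not exceed the third, no triangle can be formed.

No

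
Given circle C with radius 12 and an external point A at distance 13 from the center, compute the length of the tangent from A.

Let T be the point of tangency. Then CT ⊥ AT (radius ⊥ tangent).
In right triangle CTA: CA² = CT² + AT²
13² = 12² + AT²
AT² = 25, AT = 5

5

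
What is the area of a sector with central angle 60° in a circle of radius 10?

The full circle has area πr² = π(10)² = 100*pi.
The sector covers 60° out of 360°, a fraction of 1/6.
Sector area = 100*pi × 1/6 = 50*pi/3.

50*pi/3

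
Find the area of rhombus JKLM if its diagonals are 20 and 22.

Area = (20 * 22) / 2 = 440 / 2 = 220

220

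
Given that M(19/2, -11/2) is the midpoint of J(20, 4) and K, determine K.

Using the midpoint formula: M = ((x1 + x2)/2, (y1 + y2)/2)
We know M = (19/2, -11/2) and J = (20, 4)
For x: 19/2 = (20 + x2)/2, so x2 = 2*19/2 - 20 = -1
For y: -11/2 = (4 + y2)/2, so y2 = 2*-11/2 - 4 = -15
K = (-1, -15)

(-1, -15)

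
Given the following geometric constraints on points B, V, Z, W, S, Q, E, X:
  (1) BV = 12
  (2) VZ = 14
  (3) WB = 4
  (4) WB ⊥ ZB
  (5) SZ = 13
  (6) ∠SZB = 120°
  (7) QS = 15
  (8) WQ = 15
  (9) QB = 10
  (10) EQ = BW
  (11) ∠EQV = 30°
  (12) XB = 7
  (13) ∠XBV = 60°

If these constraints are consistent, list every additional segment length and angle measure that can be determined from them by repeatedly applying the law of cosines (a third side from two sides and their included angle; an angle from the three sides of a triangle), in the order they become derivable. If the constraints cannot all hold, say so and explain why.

These constraints are not satisfiable: by the triangle inequality in triangle BWQ, (3) WB = 4 and (9) QB = 10 force WQ ≤ 4 + 10 = 14, but (8) says WQ = 15. No planar figure meets all of them, so nothing further can be derived.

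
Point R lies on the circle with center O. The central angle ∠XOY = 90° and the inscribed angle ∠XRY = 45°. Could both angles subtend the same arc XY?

By the inscribed angle theorem, if both angles subtend the same arc, the inscribed angle must be half the central angle.
Half of 90° = 45°, which equals the given inscribed angle of 45°.
Therefore, yes, they correspond to the same arc.

Yes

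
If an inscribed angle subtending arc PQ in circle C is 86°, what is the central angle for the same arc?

Central angle = 2 × 86° = 172° (inscribed angle theorem).

172°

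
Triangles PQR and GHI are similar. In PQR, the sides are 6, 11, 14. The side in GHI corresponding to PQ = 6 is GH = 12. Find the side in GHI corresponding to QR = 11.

k = 12/6 = 2. HI = 2 * 11 = 22.

22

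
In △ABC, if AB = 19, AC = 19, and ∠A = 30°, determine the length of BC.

By the law of cosines: BC^2 = AB^2 + AC^2 - 2*AB*AC*cos(A)
BC^2 = 19^2 + 19^2 - 2*19*19*cos(30°)
BC^2 = 361 + 361 - 722*(sqrt(3)/2)
BC^2 = 722 - 361*sqrt(3)
BC = 19*sqrt(2 - sqrt(3))

19*sqrt(2 - sqrt(3))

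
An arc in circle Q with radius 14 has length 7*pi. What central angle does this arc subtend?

The full circumference is 2πr = 28*pi.
The arc is 7*pi / 28*pi = 1/4 of the full circle.
So the central angle = 1/4 × 360° = 90°.

90°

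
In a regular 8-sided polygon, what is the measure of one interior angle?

Each interior angle of a regular n-gon is (n - 2) * 180 / n.
For n = 8: (8 - 2) * 180 / 8 = 1080/8 = 135 degrees.

135 degrees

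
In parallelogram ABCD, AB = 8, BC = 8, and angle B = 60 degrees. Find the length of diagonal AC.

Using the law of cosines:
d^2 = 8^2 + 8^2 - 2(8)(8)cos(60 degrees)
d^2 = 64 + 64 - 128*1/2
d^2 = 64
d = 8

8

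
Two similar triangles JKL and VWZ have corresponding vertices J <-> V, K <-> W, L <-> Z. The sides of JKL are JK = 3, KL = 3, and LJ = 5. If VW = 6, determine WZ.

Similar triangles have proportional sides. Setting up the proportion:
VW / JK = WZ / KL
6 / 3 = WZ / 3
WZ = 3 * 6 / 3 = 6.

6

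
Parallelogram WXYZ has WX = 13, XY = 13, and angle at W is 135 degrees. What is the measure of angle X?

In a parallelogram, consecutive angles are supplementary (sum to 180°).
angle X = 180 - angle W
angle X = 180 - 135
angle X = 45 degrees

45 degrees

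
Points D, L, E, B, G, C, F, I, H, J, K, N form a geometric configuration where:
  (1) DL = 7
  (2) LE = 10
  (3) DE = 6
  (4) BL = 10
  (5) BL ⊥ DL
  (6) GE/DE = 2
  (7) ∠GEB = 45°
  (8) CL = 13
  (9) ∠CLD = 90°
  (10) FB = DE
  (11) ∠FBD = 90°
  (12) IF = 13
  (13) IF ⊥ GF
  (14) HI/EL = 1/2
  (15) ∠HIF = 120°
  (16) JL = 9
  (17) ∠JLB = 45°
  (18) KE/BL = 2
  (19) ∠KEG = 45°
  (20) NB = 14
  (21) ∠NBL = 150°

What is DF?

From the given relations: FB = DE = 6.
Step 1: By the law of cosines on triangle BLD: BD² = 10² + 7² − 2·10·7·cos(90°) = 149, so BD = √149.
Step 2: By the law of cosines on triangle DBF: DF² = √149² + 6² − 2·√149·6·cos(90°) = 185, so DF = √185.

Therefore, the length of DF = √185.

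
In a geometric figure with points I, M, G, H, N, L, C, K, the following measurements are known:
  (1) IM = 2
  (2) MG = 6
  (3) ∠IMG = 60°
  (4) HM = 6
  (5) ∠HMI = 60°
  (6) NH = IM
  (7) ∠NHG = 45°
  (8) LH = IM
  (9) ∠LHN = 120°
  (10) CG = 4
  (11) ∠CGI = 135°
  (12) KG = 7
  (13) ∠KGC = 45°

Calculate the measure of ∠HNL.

From the given relations: NH = IM = 2; LH = IM = 2.
Step 1: By the law of cosines on triangle NHL: NL² = 2² + 2² − 2·2·2·cos(120°) = 12, so NL = 2·√3.
Step 2: By the inverse law of cosines on triangle HNL: cos(∠HNL) = (2² + (2·√3)² − 2²) / (2·2·2·√3) = 12/13.86 = 0.866, so ∠HNL = 30°.

Therefore, the measure of angle ∠HNL = 30°.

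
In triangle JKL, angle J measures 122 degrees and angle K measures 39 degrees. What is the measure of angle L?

The interior angles sum to 180°: angle L = 180 - 122 - 39 = 19°.
The triangle is obtuse (angles 122°, 39°, 19°).

19 degrees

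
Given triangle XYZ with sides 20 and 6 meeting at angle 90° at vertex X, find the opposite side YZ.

Since angle X = 90°, this is a right triangle and the law of cosines reduces to the Pythagorean theorem.
YZ^2 = 20^2 + 6^2 = 436
YZ = 2*sqrt(109)

2*sqrt(109)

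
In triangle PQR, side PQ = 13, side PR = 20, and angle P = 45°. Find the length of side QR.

Law of cosines: QR^2 = 13^2 + 20^2 - 2(13)(20)cos(45°) = 569 - 260*sqrt(2), so QR = sqrt(569 - 260*sqrt(2)).

sqrt(569 - 260*sqrt(2))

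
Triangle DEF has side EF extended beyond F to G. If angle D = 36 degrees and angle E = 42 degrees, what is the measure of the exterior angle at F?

The interior angle at F is 180 - 36 - 42 = 102 degrees.
The exterior angle and interior angle at F are supplementary:
Exterior angle = 180 - 102 = 78 degrees.

78 degrees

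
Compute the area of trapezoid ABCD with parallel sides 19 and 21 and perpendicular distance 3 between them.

A trapezoid's area equals the midsegment times the height.
The midsegment is (19 + 21) / 2 = 20.
Area = 20 * 3 = 60.

60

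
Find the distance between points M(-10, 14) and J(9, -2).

The horizontal distance is |9 - -10| = 19 and the vertical distance is |-2 - 14| = 16.
By the Pythagorean theorem, d = sqrt(19^2 + 16^2) = sqrt(617).

sqrt(617)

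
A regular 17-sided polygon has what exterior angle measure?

Each exterior angle of a regular n-gon is 360 / n.
For n = 17: 360 / 17 = 360/17 degrees.

360/17 degrees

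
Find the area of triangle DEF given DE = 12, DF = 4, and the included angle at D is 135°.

Area = (1/2)(12)(4) sin(135°) = (1/2)(12)(4)(sqrt(2)/2) = 12*sqrt(2)

12*sqrt(2)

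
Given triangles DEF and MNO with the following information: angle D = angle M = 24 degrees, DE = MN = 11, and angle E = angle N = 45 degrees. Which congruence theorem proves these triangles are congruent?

Consider the given information: angle D = angle M = 24 degrees, DE = MN = 11, and angle E = angle N = 45 degrees
This is not SSS or SAS: SSS requires all three pairs of sides, but we don't have that. SAS requires two sides and the included angle between them.
The correct criterion is ASA. Two pairs of corresponding angles and the included side are equal (Angle-Side-Angle).

ASA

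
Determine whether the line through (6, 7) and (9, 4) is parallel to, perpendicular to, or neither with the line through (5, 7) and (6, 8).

Slope of line 1: m1 = (4 - 7)/(9 - 6) = -3/3 = -1
Slope of line 2: m2 = (8 - 7)/(6 - 5) = 1/1 = 1
m1 * m2 = -1, so perpendicular.

Perpendicular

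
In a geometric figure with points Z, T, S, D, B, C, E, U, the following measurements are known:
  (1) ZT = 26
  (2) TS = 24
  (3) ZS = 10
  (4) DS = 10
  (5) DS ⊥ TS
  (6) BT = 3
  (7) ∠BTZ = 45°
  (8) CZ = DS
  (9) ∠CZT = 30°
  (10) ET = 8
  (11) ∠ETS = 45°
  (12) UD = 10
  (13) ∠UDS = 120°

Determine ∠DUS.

Step 1: By the law of cosines on triangle UDS: US² = 10² + 10² − 2·10·10·cos(120°) = 300, so US = 10·√3.
Step 2: By the inverse law of cosines on triangle DUS: cos(∠DUS) = (10² + (10·√3)² − 10²) / (2·10·10·√3) = 300/346.41 = 0.866, so ∠DUS = 30°.

Therefore, the measure of angle ∠DUS = 30°.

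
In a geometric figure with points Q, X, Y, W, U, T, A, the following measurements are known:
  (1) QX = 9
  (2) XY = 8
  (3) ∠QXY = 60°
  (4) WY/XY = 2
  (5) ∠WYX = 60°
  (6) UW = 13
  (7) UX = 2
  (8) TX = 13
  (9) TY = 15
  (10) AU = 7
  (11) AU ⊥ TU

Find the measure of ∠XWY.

From the given relations: WY = 2·XY = 2·8 = 16.
Step 1: By the law of cosines on triangle WYX: WX² = 16² + 8² − 2·16·8·cos(60°) = 192, so WX = 8·√3.
Step 2: By the inverse law of cosines on triangle XWY: cos(∠XWY) = ((8·√3)² + 16² − 8²) / (2·8·√3·16) = 384/443.41 = 0.866, so ∠XWY = 30°.

Therefore, the measure of angle ∠XWY = 30°.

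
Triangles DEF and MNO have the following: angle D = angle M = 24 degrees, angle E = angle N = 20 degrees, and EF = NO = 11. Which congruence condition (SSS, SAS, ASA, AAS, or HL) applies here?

The given information matches AAS: Two pairs of corresponding angles and a non-included side are equal (Angle-Angle-Side).

AAS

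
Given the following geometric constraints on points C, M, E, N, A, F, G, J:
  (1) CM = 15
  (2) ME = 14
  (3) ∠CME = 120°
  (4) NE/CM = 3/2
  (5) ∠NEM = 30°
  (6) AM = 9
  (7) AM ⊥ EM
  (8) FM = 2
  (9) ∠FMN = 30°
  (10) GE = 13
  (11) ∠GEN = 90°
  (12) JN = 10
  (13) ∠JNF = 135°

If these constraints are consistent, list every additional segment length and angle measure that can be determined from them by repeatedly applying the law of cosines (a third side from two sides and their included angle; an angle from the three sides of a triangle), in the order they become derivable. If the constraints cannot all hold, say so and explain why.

The constraints are consistent. Derivable facts, in order:
After 1 step:
- CE ≈ 25.12
- EA ≈ 16.64
- MN ≈ 12.52
- NG ≈ 25.99
After 2 steps:
- NF ≈ 10.83
- ∠AEM = 32.74°
- ∠CEM = 31.14°
- ∠EAM = 57.26°
- ∠ECM = 28.86°
- ∠EGN = 59.98°
- ∠EMN = 115.99°
- ∠ENG = 30.02°
- ∠ENM = 34.01°
After 3 steps:
- FJ ≈ 19.25
- ∠FNM = 5.3°
- ∠MFN = 144.7°
After 4 steps:
- ∠FJN = 23.45°
- ∠JFN = 21.55°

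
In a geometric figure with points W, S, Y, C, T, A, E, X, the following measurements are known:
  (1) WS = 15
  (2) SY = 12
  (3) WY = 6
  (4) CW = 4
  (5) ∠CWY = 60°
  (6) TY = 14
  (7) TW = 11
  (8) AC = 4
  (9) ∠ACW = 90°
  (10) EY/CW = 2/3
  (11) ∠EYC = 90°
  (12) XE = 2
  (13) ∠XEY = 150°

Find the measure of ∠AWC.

Step 1: By the law of cosines on triangle WCA: WA² = 4² + 4² − 2·4·4·cos(90°) = 32, so WA = 4·√2.
Step 2: By the inverse law of cosines on triangle AWC: cos(∠AWC) = ((4·√2)² + 4² − 4²) / (2·4·√2·4) = 32/45.25 = 0.7071, so ∠AWC = 45°.

Therefore, the measure of angle ∠AWC = 45°.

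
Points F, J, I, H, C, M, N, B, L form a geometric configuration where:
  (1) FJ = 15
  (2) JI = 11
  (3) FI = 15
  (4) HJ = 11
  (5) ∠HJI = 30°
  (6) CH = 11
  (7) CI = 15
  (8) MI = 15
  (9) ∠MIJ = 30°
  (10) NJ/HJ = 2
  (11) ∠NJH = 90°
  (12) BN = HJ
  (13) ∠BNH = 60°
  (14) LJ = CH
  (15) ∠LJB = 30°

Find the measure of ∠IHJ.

Step 1: By the law of cosines on triangle HJI: HI² = 11² + 11² − 2·11·11·cos(30°) = 32.42, so HI ≈ 5.69.
Step 2: By the inverse law of cosines on triangle IHJ: cos(∠IHJ) = (5.69² + 11² − 11²) / (2·5.69·11) = 32.42/125.27 = 0.2588, so ∠IHJ = 75°.

Therefore, the measure of angle ∠IHJ = 75°.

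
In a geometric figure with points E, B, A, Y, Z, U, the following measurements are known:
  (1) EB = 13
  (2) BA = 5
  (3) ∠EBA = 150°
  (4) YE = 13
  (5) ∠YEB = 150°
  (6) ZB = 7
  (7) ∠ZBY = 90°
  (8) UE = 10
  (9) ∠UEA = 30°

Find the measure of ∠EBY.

Step 1: By the law of cosines on triangle BEY: BY² = 13² + 13² − 2·13·13·cos(150°) = 630.72, so BY ≈ 25.11.
Step 2: By the inverse law of cosines on triangle EBY: cos(∠EBY) = (13² + 25.11² − 13²) / (2·13·25.11) = 630.72/652.97 = 0.9659, so ∠EBY = 15°.

Therefore, the measure of angle ∠EBY = 15°.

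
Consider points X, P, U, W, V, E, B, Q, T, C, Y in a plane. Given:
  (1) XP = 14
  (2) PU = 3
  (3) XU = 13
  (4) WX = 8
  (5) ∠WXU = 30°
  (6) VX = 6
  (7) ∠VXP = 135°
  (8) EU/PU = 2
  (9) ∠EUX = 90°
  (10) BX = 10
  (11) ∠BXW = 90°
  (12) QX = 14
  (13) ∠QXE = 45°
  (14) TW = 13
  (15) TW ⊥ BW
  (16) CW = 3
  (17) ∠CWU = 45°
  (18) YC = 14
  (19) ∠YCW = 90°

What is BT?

Step 1: By the law of cosines on triangle BXW: BW² = 10² + 8² − 2·10·8·cos(90°) = 164, so BW = 2·√41.
Step 2: By the law of cosines on triangle BWT: BT² = (2·√41)² + 13² − 2·2·√41·13·cos(90°) = 333, so BT = 3·√37.

Therefore, the length of BT = 3·√37.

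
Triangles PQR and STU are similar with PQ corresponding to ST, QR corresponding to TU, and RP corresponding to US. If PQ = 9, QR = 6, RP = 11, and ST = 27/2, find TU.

k = 27/2/9 = 3/2. TU = 3/2 * 6 = 9.

9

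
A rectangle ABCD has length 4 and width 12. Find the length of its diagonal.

d = sqrt(4^2 + 12^2) = sqrt(160) = 4*sqrt(10)

4*sqrt(10)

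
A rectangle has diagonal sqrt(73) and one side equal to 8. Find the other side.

b = sqrt(d^2 - a^2) = sqrt(73 - 64) = sqrt(9) = 3

3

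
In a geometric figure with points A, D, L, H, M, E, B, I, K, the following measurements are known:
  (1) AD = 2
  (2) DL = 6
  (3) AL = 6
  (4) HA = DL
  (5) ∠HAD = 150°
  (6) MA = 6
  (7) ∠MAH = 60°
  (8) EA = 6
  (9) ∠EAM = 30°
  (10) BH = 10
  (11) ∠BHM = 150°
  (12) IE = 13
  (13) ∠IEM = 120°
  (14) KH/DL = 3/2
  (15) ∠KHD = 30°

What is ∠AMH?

From the given relations: HA = DL = 6.
Step 1: By the law of cosines on triangle MAH: MH² = 6² + 6² − 2·6·6·cos(60°) = 36, so MH = 6.
Step 2: By the inverse law of cosines on triangle AMH: cos(∠AMH) = (6² + 6² − 6²) / (2·6·6) = 36/72 = 0.5, so ∠AMH = 60°.

Therefore, the measure of angle ∠AMH = 60°.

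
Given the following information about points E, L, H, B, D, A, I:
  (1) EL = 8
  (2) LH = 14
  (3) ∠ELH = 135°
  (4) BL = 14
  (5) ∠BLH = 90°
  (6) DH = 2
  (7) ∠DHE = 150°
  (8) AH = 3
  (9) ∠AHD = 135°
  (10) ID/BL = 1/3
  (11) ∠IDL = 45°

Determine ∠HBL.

Step 1: By the law of cosines on triangle BLH: BH² = 14² + 14² − 2·14·14·cos(90°) = 392, so BH = 14·√2.
Step 2: By the inverse law of cosines on triangle HBL: cos(∠HBL) = ((14·√2)² + 14² − 14²) / (2·14·√2·14) = 392/554.37 = 0.7071, so ∠HBL = 45°.

Therefore, the measure of angle ∠HBL = 45°.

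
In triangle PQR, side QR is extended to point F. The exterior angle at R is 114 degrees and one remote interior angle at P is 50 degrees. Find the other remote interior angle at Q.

angle Q = 114 - 50 = 64 degrees (exterior angle theorem).

64 degrees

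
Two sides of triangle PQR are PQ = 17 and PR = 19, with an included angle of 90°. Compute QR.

Since angle P = 90°, this is a right triangle and the law of cosines reduces to the Pythagorean theorem.
QR^2 = 17^2 + 19^2 = 650
QR = 5*sqrt(26)

5*sqrt(26)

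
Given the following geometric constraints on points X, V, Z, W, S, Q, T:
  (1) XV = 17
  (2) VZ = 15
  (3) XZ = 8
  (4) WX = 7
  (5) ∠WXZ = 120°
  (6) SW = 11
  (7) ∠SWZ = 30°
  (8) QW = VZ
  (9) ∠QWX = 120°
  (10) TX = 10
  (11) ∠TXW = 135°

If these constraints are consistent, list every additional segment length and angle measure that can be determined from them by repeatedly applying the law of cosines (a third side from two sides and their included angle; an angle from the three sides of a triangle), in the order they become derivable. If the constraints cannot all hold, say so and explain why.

The constraints are consistent. Derivable facts, in order:
After 1 step:
- WT ≈ 15.75
- XQ ≈ 19.47
- ZW = 13
- ∠VXZ = 61.93°
- ∠VZX = 90°
- ∠XVZ = 28.07°
After 2 steps:
- ZS ≈ 6.51
- ∠QXW = 41.86°
- ∠TWX = 26.68°
- ∠WQX = 18.14°
- ∠WTX = 18.32°
- ∠WZX = 27.8°
- ∠XWZ = 32.2°
After 3 steps:
- ∠SZW = 57.72°
- ∠WSZ = 92.28°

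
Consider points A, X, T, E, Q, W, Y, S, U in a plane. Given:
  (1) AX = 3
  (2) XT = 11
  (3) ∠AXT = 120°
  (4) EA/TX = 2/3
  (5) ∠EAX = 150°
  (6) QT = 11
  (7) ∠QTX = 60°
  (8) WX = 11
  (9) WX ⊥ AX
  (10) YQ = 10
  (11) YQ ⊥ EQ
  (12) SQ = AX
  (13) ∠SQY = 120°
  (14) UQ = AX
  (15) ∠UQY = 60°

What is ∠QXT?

Step 1: By the law of cosines on triangle XTQ: XQ² = 11² + 11² − 2·11·11·cos(60°) = 121, so XQ = 11.
Step 2: By the inverse law of cosines on triangle QXT: cos(∠QXT) = (11² + 11² − 11²) / (2·11·11) = 121/242 = 0.5, so ∠QXT = 60°.

Therefore, the measure of angle ∠QXT = 60°.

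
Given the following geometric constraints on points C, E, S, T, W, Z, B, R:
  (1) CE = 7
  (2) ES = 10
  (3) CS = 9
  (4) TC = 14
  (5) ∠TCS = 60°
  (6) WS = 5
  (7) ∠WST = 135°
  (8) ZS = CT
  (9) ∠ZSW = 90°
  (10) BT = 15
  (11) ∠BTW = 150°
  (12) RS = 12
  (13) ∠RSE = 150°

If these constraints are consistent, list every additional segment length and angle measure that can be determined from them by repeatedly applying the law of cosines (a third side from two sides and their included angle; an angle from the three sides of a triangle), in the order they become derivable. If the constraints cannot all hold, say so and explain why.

The constraints are consistent. Derivable facts, in order:
After 1 step:
- ER ≈ 21.26
- ST = √151
- WZ ≈ 14.87
- ∠CES = 60.94°
- ∠CSE = 42.83°
- ∠ECS = 76.23°
After 2 steps:
- TW ≈ 16.21
- ∠CST = 80.63°
- ∠CTS = 39.37°
- ∠ERS = 13.6°
- ∠RES = 16.4°
- ∠SWZ = 70.35°
- ∠SZW = 19.65°
After 3 steps:
- WB ≈ 30.15
- ∠STW = 12.59°
- ∠SWT = 32.41°
After 4 steps:
- ∠BWT = 14.4°
- ∠TBW = 15.6°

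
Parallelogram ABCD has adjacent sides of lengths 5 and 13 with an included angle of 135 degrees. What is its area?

Area = 5 * 13 * sin(135°) = 65 * sqrt(2)/2 = 65*sqrt(2)/2

65*sqrt(2)/2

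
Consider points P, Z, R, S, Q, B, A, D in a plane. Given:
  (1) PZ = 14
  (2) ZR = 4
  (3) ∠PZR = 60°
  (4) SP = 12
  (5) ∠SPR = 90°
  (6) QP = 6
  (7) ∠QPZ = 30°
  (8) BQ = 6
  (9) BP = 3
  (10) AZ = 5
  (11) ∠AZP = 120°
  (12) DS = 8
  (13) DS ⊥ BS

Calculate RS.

Step 1: By the law of cosines on triangle PZR: PR² = 14² + 4² − 2·14·4·cos(60°) = 156, so PR = 2·√39.
Step 2: By the law of cosines on triangle RPS: RS² = (2·√39)² + 12² − 2·2·√39·12·cos(90°) = 300, so RS = 10·√3.

Therefore, the length of RS = 10·√3.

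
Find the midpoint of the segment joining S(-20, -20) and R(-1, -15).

The midpoint is the point halfway along the segment.
Move half the horizontal distance: -20 + (-1 - -20)/2 = -20 + 19/2 = -21/2
Move half the vertical distance: -20 + (-15 - -20)/2 = -20 + 5/2 = -35/2
Midpoint = (-21/2, -35/2)

(-21/2, -35/2)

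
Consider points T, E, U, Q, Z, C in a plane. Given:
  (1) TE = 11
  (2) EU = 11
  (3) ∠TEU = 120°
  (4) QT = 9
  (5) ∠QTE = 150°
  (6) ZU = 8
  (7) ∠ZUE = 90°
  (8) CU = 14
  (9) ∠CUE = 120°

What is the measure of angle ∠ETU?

Step 1: By the law of cosines on triangle TEU: TU² = 11² + 11² − 2·11·11·cos(120°) = 363, so TU = 11·√3.
Step 2: By the inverse law of cosines on triangle ETU: cos(∠ETU) = (11² + (11·√3)² − 11²) / (2·11·11·√3) = 363/419.16 = 0.866, so ∠ETU = 30°.

Therefore, the measure of angle ∠ETU = 30°.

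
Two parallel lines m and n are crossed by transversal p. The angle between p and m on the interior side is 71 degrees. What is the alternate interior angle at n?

Alternate interior angles formed by parallel lines and a transversal are equal.
The given angle is 71 degrees.
The alternate interior angle = 71 degrees.

71 degrees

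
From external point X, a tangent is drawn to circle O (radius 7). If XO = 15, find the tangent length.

The tangent, radius, and line from the external point to the center form a right triangle.
The right angle is where the tangent meets the radius.
By the Pythagorean theorem: tangent² + 7² = 15²
tangent² = 225 - 49 = 176
tangent = 4*sqrt(11)

4*sqrt(11)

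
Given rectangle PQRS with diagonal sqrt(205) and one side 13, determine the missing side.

Using the Pythagorean theorem: d^2 = a^2 + b^2
b^2 = d^2 - a^2
b^2 = 205 - 169
b^2 = 36
b = sqrt(36) = 6

6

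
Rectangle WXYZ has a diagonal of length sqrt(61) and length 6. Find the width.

The diagonal of a rectangle forms a right triangle with the two sides.
Rearranging the Pythagorean theorem: missing side = sqrt(d^2 - known^2).
= sqrt(61 - 36) = sqrt(25) = 5.

5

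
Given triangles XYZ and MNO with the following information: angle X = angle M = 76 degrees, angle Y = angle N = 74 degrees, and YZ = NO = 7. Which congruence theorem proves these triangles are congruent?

The given information provides:
angle X = angle M = 76 degrees, angle Y = angle N = 74 degrees, and YZ = NO = 7
This matches the AAS congruence theorem.
Two pairs of corresponding angles and a non-included side are equal (Angle-Angle-Side).

AAS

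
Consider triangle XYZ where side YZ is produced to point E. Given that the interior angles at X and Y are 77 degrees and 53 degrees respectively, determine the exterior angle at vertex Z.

The interior angle at Z is 180 - 77 - 53 = 50 degrees.
The exterior angle and interior angle at Z are supplementary:
Exterior angle = 180 - 50 = 130 degrees.

130 degrees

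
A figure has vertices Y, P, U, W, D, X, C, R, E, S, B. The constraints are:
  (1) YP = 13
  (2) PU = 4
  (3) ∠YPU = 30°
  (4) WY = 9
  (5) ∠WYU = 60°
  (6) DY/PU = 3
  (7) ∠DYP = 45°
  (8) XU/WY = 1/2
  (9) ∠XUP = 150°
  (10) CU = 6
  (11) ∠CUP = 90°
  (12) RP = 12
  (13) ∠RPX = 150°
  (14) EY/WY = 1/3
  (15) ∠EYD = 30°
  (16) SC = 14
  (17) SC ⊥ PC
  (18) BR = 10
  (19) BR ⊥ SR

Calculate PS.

Step 1: By the law of cosines on triangle CUP: CP² = 6² + 4² − 2·6·4·cos(90°) = 52, so CP = 2·√13.
Step 2: By the law of cosines on triangle PCS: PS² = (2·√13)² + 14² − 2·2·√13·14·cos(90°) = 248, so PS = 2·√62.

Therefore, the length of PS = 2·√62.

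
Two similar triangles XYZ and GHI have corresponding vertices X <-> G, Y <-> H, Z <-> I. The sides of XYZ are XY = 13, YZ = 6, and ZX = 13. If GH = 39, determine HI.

Since the triangles are similar, the ratio of corresponding sides is constant.
Scale factor k = GH / XY = 39 / 13 = 3
HI = k * YZ = 3 * 6 = 18

18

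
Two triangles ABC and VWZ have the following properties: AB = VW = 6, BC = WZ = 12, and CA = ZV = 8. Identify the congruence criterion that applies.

The given information provides:
AB = VW = 6, BC = WZ = 12, and CA = ZV = 8
This matches the SSS congruence theorem.
All three pairs of corresponding sides are equal (Side-Side-Side).

SSS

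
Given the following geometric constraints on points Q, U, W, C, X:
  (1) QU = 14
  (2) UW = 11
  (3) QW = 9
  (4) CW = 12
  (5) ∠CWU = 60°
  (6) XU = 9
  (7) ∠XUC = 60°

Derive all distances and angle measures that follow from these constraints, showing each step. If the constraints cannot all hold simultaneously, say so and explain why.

The constraints are consistent.

Step 1: From UW = 11, WC = 12, and ∠UWC = 60°, by the law of cosines:
  UC² = UW² + WC² - 2·UW·WC·cos(60°) = 121 + 144 - 132 = 133
  UC = √133

Step 2: From QU = 14, QW = 9, UW = 11, by the inverse law of cosines:
  cos(∠UQW) = (QU² + QW² - UW²) / (2·QU·QW)
  ∠UQW = 51.75°

Step 3: From UQ = 14, UW = 11, QW = 9, by the inverse law of cosines:
  cos(∠QUW) = (UQ² + UW² - QW²) / (2·UQ·UW)
  ∠QUW = 39.98°

Step 4: From WQ = 9, WU = 11, QU = 14, by the inverse law of cosines:
  cos(∠QWU) = (WQ² + WU² - QU²) / (2·WQ·WU)
  ∠QWU = 88.26°

Step 5: From CU = √133, UX = 9, and ∠CUX = 60°, by the law of cosines:
  CX² = CU² + UX² - 2·CU·UX·cos(60°) = 133 + 81 - 103.8 = 110.2
  CX ≈ 10.5

Step 6: From UC = √133, UW = 11, CW = 12, by the inverse law of cosines:
  cos(∠CUW) = (UC² + UW² - CW²) / (2·UC·UW)
  ∠CUW = 64.31°

Step 7: From CU = √133, CW = 12, UW = 11, by the inverse law of cosines:
  cos(∠UCW) = (CU² + CW² - UW²) / (2·CU·CW)
  ∠UCW = 55.69°

Step 8: From CU = √133, CX = 10.5, UX = 9, by the inverse law of cosines:
  cos(∠UCX) = (CU² + CX² - UX²) / (2·CU·CX)
  ∠UCX = 47.94°

Step 9: From XC = 10.5, XU = 9, CU = √133, by the inverse law of cosines:
  cos(∠CXU) = (XC² + XU² - CU²) / (2·XC·XU)
  ∠CXU = 72.06°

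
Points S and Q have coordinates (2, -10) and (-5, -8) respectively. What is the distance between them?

d = sqrt((-5 - 2)^2 + (-8 - -10)^2)
d = sqrt(-7^2 + 2^2)
d = sqrt(49 + 4)
d = sqrt(53)

sqrt(53)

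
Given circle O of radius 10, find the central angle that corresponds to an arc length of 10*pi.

θ = 360 × 10*pi / (2π × 10) = 180° (rearranging arc length formula).

180°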